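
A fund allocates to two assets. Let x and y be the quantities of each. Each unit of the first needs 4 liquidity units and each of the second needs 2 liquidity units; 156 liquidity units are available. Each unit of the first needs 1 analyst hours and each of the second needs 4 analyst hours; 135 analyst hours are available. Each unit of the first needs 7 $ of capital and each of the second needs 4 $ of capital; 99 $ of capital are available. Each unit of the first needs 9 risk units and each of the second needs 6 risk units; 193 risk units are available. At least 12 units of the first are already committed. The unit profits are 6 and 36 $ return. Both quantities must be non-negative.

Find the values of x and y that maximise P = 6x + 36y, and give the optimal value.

Extreme points and P = 6x + 36y:
  (99/7, 0) → P = 594/7
  (12, 0) → P = 72
  (12, 15/4) → P = 207

The binding constraints are 7x + 4y = 99 and x = 12.
Solving simultaneously gives x = 12, y = 15/4.

x = 12, y = 15/4, maximum P = 207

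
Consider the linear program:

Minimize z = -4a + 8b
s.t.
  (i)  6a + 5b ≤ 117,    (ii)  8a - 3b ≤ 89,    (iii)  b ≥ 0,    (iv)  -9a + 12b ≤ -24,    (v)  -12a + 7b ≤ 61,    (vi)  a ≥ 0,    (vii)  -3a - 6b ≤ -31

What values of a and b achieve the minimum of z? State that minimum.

a = 89/8, b = 0, minimum z = -89/2

Vertices and z = -4a + 8b:
  (398/29, 201/29) → z = 16/29
  (508/39, 101/13) → z = 392/39
  (89/8, 0) → z = -89/2
  (31/3, 0) → z = -124/3
  (86/15, 23/10) → z = -68/15

The optimum lies where 8a - 3b = 89 and b = 0.
Solving simultaneously gives a = 89/8, b = 0.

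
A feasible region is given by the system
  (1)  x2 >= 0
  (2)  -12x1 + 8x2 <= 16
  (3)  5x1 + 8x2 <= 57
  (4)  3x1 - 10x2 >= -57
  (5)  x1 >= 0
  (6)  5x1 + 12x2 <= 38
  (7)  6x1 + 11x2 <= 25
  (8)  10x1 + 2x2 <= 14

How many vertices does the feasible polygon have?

Of the 28 pairwise boundary intersections, those satisfying every inequality are:
  (0, 0)
  (7/5, 0)
  (0, 2)
  (2/15, 11/5)
  (52/49, 83/49)

5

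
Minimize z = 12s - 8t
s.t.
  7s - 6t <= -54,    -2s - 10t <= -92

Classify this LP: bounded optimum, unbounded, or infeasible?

unbounded

From the feasible point (6/41, 376/41), moving in the direction (-10, 2) keeps every constraint satisfied while z decreases without bound.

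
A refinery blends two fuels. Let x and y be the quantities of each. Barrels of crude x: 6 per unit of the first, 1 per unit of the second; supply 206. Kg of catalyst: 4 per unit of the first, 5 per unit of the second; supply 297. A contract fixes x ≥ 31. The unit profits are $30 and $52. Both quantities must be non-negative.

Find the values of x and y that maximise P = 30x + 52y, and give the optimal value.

x = 31, y = 20, maximum P = 1970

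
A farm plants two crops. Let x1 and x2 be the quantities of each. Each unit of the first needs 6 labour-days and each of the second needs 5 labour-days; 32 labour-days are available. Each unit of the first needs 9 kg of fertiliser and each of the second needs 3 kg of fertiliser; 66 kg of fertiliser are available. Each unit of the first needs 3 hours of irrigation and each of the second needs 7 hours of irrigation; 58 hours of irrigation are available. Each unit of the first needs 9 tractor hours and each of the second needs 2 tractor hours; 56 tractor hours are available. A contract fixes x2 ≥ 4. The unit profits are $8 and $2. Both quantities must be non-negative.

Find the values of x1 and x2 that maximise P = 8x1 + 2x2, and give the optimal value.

x1 = 2, x2 = 4, maximum P = 24

Extreme points and P = 8x1 + 2x2:
  (0, 32/5) → P = 64/5
  (0, 4) → P = 8
  (2, 4) → P = 24

The binding constraints are 6x1 + 5x2 = 32 and x2 = 4.
Solving simultaneously gives x1 = 2, x2 = 4.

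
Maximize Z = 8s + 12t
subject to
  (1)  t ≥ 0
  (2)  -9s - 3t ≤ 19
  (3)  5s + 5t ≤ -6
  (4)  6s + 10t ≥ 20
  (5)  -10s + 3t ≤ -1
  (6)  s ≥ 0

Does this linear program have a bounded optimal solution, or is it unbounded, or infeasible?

infeasible

The boundaries t = 0 and 6s + 10t = 20 meet at (10/3, 0), but that point violates 5s + 5t ≤ -6. Every candidate vertex is excluded by some other constraint, so the feasible region is empty.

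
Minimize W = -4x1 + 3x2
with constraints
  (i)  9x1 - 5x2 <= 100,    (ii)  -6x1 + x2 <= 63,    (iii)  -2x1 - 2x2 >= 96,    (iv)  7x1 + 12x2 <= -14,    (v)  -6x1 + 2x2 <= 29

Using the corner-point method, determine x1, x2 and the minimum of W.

Extreme points and W = -4x1 + 3x2:
  (-415/21, -389/7) → W = -263/3
  (-10, -38) → W = -74
  (-97/6, -34) → W = -112/3
  (-125/8, -259/8) → W = -277/8

The optimum lies where 9x1 - 5x2 = 100 and -6x1 + x2 = 63.
Solving simultaneously gives x1 = -415/21, x2 = -389/7.

x1 = -415/21, x2 = -389/7, minimum W = -263/3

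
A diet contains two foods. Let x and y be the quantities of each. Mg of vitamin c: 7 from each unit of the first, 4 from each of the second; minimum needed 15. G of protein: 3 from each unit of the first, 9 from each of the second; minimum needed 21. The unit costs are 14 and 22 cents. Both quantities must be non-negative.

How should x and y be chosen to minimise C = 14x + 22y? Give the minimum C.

The feasible region is unbounded (it extends along (0, 1), (1, 0)), but C strictly increases along every unbounded feasible direction, so there is no improving ray and the minimum is attained at a vertex.

At the optimal vertex, 7x + 4y = 15 and 3x + 9y = 21.
Solving simultaneously gives x = 1, y = 2.

x = 1, y = 2, minimum C = 58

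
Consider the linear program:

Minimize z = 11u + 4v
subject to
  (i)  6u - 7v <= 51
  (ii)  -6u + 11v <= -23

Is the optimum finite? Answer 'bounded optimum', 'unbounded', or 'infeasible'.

unbounded

From the feasible point (50/3, 7), moving in the direction (-7, -6) keeps every constraint satisfied while z decreases without bound.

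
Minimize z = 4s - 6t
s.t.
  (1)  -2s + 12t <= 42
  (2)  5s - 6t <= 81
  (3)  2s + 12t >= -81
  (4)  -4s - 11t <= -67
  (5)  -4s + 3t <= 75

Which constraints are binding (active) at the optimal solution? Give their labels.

(1) and (4)

Feasible corners and z = 4s - 6t:
  (51/2, 31/4) → z = 111/2
  (171/35, 151/35) → z = -222/35
  (1293/79, 11/79) → z = 5106/79

The minimum is at (171/35, 151/35). Substituting into each constraint, equality holds for (1) and (4); the remaining constraints have slack.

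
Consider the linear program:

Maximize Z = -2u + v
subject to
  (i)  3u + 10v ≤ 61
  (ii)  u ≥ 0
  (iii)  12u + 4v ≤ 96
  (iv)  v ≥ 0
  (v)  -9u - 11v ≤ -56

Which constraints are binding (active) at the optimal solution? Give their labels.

Extreme points and Z = -2u + v:
  (0, 61/10) → Z = 61/10
  (179/27, 37/9) → Z = -247/27
  (0, 56/11) → Z = 56/11
  (8, 0) → Z = -16
  (56/9, 0) → Z = -112/9

The maximum is at (0, 61/10). Substituting into each constraint, equality holds for (i) and (ii); the remaining constraints have slack.

(i) and (ii)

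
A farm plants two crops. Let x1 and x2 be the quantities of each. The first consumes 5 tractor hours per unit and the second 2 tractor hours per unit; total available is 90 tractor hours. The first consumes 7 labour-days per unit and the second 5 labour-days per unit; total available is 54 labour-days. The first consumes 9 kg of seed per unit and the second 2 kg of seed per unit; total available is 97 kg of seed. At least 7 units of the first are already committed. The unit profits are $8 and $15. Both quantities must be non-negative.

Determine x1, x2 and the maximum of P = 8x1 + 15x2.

Extreme points and P = 8x1 + 15x2:
  (54/7, 0) → P = 432/7
  (7, 0) → P = 56
  (7, 1) → P = 71

x1 = 7, x2 = 1, maximum P = 71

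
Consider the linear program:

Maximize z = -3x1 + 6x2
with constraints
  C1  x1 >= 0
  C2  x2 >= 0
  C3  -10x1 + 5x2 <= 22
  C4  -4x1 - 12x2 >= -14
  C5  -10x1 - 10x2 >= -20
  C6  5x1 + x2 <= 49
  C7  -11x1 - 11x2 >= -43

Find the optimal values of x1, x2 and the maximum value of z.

x1 = 0, x2 = 7/6, maximum z = 7

Extreme points and z = -3x1 + 6x2:
  (0, 0) → z = 0
  (0, 7/6) → z = 7
  (2, 0) → z = -6
  (5/4, 3/4) → z = 3/4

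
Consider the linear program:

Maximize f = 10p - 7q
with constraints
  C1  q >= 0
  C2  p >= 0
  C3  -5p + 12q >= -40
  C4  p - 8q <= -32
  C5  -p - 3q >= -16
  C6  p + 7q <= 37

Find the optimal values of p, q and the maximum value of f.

Vertices and f = 10p - 7q:
  (0, 4) → f = -28
  (0, 37/7) → f = -37
  (32/11, 48/11) → f = -16/11
  (1/4, 21/4) → f = -137/4

The binding constraints are p - 8q = -32 and -p - 3q = -16.
Solving simultaneously gives p = 32/11, q = 48/11.

p = 32/11, q = 48/11, maximum f = -16/11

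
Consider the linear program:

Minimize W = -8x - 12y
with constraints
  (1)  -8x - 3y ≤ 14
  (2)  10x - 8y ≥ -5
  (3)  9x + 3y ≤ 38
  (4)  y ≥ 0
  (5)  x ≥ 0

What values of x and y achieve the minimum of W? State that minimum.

Vertices and W = -8x - 12y:
  (17/6, 25/6) → W = -218/3
  (0, 5/8) → W = -15/2
  (38/9, 0) → W = -304/9
  (0, 0) → W = 0

The binding constraints are 10x - 8y = -5 and 9x + 3y = 38.
Solving simultaneously gives x = 17/6, y = 25/6.

x = 17/6, y = 25/6, minimum W = -218/3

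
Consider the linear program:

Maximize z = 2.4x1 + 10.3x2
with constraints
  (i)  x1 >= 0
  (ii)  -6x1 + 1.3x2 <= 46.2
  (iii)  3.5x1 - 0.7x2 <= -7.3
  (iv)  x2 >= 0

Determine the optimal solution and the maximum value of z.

x1 = 457/7, x2 = 2358/7, maximum z = 126921/35

Vertices and z = 2.4x1 + 10.3x2:
  (0, 462/13) → z = 23793/65
  (0, 73/7) → z = 7519/70
  (457/7, 2358/7) → z = 126921/35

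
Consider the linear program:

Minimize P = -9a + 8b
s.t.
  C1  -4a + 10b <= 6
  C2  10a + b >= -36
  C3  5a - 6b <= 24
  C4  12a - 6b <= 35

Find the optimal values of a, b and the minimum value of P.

Corner points and P = -9a + 8b:
  (-183/52, -21/26) → P = 1311/52
  (193/48, 53/24) → P = -889/48
  (-192/65, -84/13) → P = -1632/65
  (11/7, -113/42) → P = -107/3

At the optimal vertex, 5a - 6b = 24 and 12a - 6b = 35.
Solving simultaneously gives a = 11/7, b = -113/42.

a = 11/7, b = -113/42, minimum P = -107/3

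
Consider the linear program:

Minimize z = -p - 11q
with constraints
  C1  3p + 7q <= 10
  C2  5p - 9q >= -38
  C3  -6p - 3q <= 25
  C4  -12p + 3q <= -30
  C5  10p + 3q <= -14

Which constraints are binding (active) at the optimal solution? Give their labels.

Extreme points and z = -p - 11q:
  (5/18, -80/9) → z = 195/2
  (11/4, -83/6) → z = 1793/12
  (8/11, -78/11) → z = 850/11

The minimum is at (8/11, -78/11). Substituting into each constraint, equality holds for C4 and C5; the remaining constraints have slack.

C4 and C5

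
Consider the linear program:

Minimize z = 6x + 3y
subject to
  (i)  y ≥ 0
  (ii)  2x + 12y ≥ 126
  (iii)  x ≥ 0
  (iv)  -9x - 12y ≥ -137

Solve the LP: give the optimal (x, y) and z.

x = 0, y = 21/2, minimum z = 63/2

Corner points and z = 6x + 3y:
  (0, 21/2) → z = 63/2
  (11/7, 215/21) → z = 281/7
  (0, 137/12) → z = 137/4

The binding constraints are 2x + 12y = 126 and x = 0.
Solving simultaneously gives x = 0, y = 21/2.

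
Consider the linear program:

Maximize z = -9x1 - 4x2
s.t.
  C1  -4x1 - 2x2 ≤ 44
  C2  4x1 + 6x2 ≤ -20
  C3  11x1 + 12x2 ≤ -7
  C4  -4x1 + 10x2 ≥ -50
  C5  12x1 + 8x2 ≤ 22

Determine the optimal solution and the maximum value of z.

Extreme points and z = -9x1 - 4x2:
  (-14, 6) → z = 102
  (-85/12, -47/6) → z = 1141/12
  (25/16, -35/8) → z = 55/16

The binding constraints are -4x1 - 2x2 = 44 and 4x1 + 6x2 = -20.
Solving simultaneously gives x1 = -14, x2 = 6.

x1 = -14, x2 = 6, maximum z = 102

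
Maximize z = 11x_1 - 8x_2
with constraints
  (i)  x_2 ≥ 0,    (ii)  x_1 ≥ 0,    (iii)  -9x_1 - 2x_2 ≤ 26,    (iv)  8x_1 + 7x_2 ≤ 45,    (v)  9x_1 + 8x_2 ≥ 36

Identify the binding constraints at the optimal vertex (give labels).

Extreme points and z = 11x_1 - 8x_2:
  (45/8, 0) → z = 495/8
  (4, 0) → z = 44
  (0, 45/7) → z = -360/7
  (0, 9/2) → z = -36

The maximum is at (45/8, 0). Substituting into each constraint, equality holds for (i) and (iv); the remaining constraints have slack.

(i) and (iv)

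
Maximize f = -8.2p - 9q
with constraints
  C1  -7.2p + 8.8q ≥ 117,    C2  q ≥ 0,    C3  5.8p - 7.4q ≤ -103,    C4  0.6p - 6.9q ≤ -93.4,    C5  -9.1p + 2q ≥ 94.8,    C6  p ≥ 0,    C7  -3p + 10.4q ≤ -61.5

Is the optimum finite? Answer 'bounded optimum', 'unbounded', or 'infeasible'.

infeasible

The boundaries -9.1p + 2q = 94.8 and p = 0 meet at (0, 47.4), but that point violates -3p + 10.4q ≤ -61.5. Every candidate vertex is excluded by some other constraint, so the feasible region is empty.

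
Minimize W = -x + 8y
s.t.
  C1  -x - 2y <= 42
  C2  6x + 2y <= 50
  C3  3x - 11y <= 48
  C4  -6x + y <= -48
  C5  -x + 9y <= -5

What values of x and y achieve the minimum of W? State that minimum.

Extreme points and W = -x + 8y:
  (323/36, -23/12) → W = -875/36
  (115/14, 5/14) → W = -75/14
  (160/21, -16/7) → W = -544/21
  (427/53, 18/53) → W = -283/53

x = 160/21, y = -16/7, minimum W = -544/21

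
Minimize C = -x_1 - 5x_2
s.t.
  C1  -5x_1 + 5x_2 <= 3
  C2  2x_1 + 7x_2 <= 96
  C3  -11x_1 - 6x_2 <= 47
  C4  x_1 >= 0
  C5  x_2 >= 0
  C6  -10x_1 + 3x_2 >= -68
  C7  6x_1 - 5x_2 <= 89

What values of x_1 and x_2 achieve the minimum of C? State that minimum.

The binding constraints are -5x_1 + 5x_2 = 3 and -10x_1 + 3x_2 = -68.
Solving simultaneously gives x_1 = 349/35, x_2 = 74/7.

x_1 = 349/35, x_2 = 74/7, minimum C = -2199/35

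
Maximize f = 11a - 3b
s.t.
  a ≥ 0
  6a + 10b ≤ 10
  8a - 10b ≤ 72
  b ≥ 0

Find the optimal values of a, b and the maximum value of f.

a = 5/3, b = 0, maximum f = 55/3

Corner points and f = 11a - 3b:
  (0, 1) → f = -3
  (0, 0) → f = 0
  (5/3, 0) → f = 55/3

At the optimal vertex, 6a + 10b = 10 and b = 0.
Solving simultaneously gives a = 5/3, b = 0.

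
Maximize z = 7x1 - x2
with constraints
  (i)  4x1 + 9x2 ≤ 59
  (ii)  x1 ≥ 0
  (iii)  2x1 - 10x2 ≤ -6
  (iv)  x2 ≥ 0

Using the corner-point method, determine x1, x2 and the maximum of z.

At the optimal vertex, 4x1 + 9x2 = 59 and 2x1 - 10x2 = -6.
Solving simultaneously gives x1 = 268/29, x2 = 71/29.

x1 = 268/29, x2 = 71/29, maximum z = 1805/29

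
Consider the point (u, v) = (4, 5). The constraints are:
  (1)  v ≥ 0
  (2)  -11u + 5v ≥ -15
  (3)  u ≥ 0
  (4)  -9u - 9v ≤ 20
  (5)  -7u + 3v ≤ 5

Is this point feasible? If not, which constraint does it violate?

not feasible — violates (2)

Constraint (2): -11u + 5v = -19, which is not ≥ -15. All other constraints are satisfied.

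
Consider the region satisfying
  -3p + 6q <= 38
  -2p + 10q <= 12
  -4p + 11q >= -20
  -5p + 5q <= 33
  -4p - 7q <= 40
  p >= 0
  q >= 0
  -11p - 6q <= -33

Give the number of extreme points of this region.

Of the 28 pairwise boundary intersections, those satisfying every inequality are:
  (166/9, 44/9)
  (129/61, 99/61)
  (5, 0)
  (3, 0)

4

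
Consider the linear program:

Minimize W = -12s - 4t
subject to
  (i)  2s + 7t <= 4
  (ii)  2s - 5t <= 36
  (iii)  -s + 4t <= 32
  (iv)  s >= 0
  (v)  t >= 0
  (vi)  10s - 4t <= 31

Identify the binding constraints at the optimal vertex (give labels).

Feasible corners and W = -12s - 4t:
  (0, 4/7) → W = -16/7
  (2, 0) → W = -24
  (0, 0) → W = 0

The minimum is at (2, 0). Substituting into each constraint, equality holds for (i) and (v); the remaining constraints have slack.

(i) and (v)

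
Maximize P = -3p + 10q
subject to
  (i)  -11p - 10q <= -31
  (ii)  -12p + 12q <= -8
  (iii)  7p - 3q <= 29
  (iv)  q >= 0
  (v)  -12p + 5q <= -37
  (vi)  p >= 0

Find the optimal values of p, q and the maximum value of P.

Vertices and P = -3p + 10q:
  (27/4, 73/12) → P = 487/12
  (101/21, 29/7) → P = 27
  (29/7, 0) → P = -87/7
  (37/12, 0) → P = -37/4

The optimum lies where -12p + 12q = -8 and 7p - 3q = 29.
Solving simultaneously gives p = 27/4, q = 73/12.

p = 27/4, q = 73/12, maximum P = 487/12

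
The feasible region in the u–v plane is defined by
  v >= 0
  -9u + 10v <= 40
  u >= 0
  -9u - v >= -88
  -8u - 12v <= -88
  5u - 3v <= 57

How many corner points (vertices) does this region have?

Intersecting each pair of boundary lines and keeping only the points that satisfy every inequality leaves:
  (280/33, 128/11)
  (100/47, 278/47)
  (242/25, 22/25)

3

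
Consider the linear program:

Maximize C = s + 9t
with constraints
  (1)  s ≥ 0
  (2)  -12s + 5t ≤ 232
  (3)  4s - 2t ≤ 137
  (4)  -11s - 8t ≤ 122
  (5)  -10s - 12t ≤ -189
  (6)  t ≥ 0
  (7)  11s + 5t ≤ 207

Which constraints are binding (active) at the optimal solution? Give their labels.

Extreme points and C = s + 9t:
  (0, 63/4) → C = 567/4
  (0, 207/5) → C = 1863/5
  (1539/82, 9/82) → C = 810/41

The maximum is at (0, 207/5). Substituting into each constraint, equality holds for (1) and (7); the remaining constraints have slack.

(1) and (7)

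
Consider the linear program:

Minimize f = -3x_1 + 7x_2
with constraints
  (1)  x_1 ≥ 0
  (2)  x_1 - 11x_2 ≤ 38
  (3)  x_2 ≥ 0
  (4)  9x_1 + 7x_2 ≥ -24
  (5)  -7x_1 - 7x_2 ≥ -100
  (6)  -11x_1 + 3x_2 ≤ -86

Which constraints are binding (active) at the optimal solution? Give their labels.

Feasible corners and f = -3x_1 + 7x_2:
  (100/7, 0) → f = -300/7
  (86/11, 0) → f = -258/11
  (451/49, 249/49) → f = 390/49

The minimum is at (100/7, 0). Substituting into each constraint, equality holds for (3) and (5); the remaining constraints have slack.

(3) and (5)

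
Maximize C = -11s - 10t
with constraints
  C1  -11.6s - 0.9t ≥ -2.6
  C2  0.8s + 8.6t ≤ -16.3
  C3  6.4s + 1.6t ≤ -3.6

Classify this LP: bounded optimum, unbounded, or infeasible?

From the feasible point (0.578125, -4.5625), moving in the direction (0.9, -11.6) keeps every constraint satisfied while C increases without bound.

unbounded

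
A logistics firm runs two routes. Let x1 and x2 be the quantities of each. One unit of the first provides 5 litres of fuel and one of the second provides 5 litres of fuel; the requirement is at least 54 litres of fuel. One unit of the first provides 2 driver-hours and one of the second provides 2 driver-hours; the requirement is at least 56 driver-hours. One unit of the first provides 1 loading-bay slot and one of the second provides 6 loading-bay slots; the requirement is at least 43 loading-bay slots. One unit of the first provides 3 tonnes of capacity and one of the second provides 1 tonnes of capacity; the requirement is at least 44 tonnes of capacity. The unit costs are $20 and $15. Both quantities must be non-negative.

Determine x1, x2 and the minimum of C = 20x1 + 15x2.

x1 = 8, x2 = 20, minimum C = 460

Feasible corners and C = 20x1 + 15x2:
  (0, 44) → C = 660
  (43, 0) → C = 860
  (25, 3) → C = 545
  (8, 20) → C = 460
The feasible region is unbounded (it extends along (0, 1), (1, 0)), but C strictly increases along every unbounded feasible direction, so there is no improving ray and the minimum is attained at a vertex.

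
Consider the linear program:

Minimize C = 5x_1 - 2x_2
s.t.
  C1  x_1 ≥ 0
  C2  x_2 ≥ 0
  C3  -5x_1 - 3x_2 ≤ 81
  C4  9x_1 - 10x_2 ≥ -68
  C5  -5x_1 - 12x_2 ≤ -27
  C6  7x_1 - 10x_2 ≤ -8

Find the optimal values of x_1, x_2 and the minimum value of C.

Feasible corners and C = 5x_1 - 2x_2:
  (0, 34/5) → C = -68/5
  (0, 9/4) → C = -9/2
  (87/67, 229/134) → C = 206/67
The feasible region is unbounded (it extends along (10, 9), (10, 7)), but C strictly increases along every unbounded feasible direction, so there is no improving ray and the minimum is attained at a vertex.

x_1 = 0, x_2 = 34/5, minimum C = -68/5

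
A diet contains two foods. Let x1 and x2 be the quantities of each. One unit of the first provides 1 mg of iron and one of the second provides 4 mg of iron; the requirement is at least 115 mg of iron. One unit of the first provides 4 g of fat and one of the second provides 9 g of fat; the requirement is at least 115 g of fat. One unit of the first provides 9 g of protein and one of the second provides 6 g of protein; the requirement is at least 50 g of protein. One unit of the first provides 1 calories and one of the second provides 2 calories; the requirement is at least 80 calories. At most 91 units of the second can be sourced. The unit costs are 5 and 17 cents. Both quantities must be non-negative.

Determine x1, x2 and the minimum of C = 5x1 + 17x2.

x1 = 45, x2 = 35/2, minimum C = 1045/2

The feasible region is unbounded (it extends along (1, 0)), but C strictly increases along every unbounded feasible direction, so there is no improving ray and the minimum is attained at a vertex.

At the optimal vertex, x1 + 4x2 = 115 and x1 + 2x2 = 80.
Solving simultaneously gives x1 = 45, x2 = 35/2.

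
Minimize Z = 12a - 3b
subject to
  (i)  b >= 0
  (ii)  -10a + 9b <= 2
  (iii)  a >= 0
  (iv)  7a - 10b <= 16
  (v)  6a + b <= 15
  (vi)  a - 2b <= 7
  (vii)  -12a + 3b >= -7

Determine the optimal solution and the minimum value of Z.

a = 0, b = 2/9, minimum Z = -2/3

Vertices and Z = 12a - 3b:
  (0, 0) → Z = 0
  (7/12, 0) → Z = 7
  (0, 2/9) → Z = -2/3
  (23/26, 47/39) → Z = 7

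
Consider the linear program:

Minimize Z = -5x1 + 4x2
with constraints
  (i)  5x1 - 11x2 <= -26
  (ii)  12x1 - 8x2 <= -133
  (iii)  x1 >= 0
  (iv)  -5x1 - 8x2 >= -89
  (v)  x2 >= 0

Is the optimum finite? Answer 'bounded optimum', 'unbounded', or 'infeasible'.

The boundaries 5x1 - 11x2 = -26 and x1 = 0 meet at (0, 26/11), but that point violates 12x1 - 8x2 ≤ -133. Every candidate vertex is excluded by some other constraint, so the feasible region is empty.

infeasible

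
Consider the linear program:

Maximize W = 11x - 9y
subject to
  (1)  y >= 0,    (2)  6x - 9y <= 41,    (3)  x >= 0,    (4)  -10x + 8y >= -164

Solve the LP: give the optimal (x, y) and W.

Corner points and W = 11x - 9y:
  (41/6, 0) → W = 451/6
  (0, 0) → W = 0
  (82/3, 41/3) → W = 533/3
The feasible region is unbounded (it extends along (0, 1), (4, 5)), but W strictly decreases along every unbounded feasible direction, so there is no improving ray and the maximum is attained at a vertex.

The binding constraints are 6x - 9y = 41 and -10x + 8y = -164.
Solving simultaneously gives x = 82/3, y = 41/3.

x = 82/3, y = 41/3, maximum W = 533/3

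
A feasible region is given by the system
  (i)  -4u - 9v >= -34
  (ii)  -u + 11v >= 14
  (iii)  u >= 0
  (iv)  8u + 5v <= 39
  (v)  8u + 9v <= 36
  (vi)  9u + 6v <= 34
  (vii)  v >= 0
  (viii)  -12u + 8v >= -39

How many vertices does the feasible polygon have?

5

Intersecting each pair of boundary lines and keeping only the points that satisfy every inequality leaves:
  (0, 34/9)
  (1/2, 32/9)
  (0, 14/11)
  (58/21, 32/21)
  (30/11, 52/33)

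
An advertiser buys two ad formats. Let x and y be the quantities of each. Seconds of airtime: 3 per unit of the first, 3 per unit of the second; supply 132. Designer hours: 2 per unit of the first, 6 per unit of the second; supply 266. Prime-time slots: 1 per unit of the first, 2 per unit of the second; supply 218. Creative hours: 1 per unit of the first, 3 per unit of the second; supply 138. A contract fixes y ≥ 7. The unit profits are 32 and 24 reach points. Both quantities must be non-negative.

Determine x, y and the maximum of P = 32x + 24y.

x = 37, y = 7, maximum P = 1352

Feasible corners and P = 32x + 24y:
  (0, 44) → P = 1056
  (0, 7) → P = 168
  (37, 7) → P = 1352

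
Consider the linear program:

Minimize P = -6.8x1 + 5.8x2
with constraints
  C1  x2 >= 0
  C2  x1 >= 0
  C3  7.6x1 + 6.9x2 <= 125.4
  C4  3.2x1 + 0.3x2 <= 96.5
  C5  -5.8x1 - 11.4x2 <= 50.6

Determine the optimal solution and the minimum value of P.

x1 = 16.5, x2 = 0, minimum P = -112.2

Extreme points and P = -6.8x1 + 5.8x2:
  (0, 0) → P = 0
  (33/2, 0) → P = -561/5
  (0, 418/23) → P = 12122/115

The binding constraints are x2 = 0 and 7.6x1 + 6.9x2 = 125.4.
Solving simultaneously gives x1 = 33/2, x2 = 0.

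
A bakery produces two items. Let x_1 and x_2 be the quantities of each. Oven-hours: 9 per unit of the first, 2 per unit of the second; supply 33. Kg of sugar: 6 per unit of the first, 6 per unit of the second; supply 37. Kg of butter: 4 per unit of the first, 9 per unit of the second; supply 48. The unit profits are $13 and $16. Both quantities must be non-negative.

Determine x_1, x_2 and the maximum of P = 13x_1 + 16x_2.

x_1 = 3/2, x_2 = 14/3, maximum P = 565/6

Feasible corners and P = 13x_1 + 16x_2:
  (0, 0) → P = 0
  (0, 16/3) → P = 256/3
  (11/3, 0) → P = 143/3
  (62/21, 45/14) → P = 1886/21
  (3/2, 14/3) → P = 565/6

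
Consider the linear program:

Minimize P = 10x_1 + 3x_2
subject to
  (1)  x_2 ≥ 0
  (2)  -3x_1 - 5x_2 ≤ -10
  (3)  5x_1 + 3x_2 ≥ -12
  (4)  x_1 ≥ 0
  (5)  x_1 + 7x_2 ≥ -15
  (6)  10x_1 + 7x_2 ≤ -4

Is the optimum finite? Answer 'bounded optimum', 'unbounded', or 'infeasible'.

The boundaries x_2 = 0 and -3x_1 - 5x_2 = -10 meet at (10/3, 0), but that point violates 10x_1 + 7x_2 ≤ -4. Every candidate vertex is excluded by some other constraint, so the feasible region is empty.

infeasible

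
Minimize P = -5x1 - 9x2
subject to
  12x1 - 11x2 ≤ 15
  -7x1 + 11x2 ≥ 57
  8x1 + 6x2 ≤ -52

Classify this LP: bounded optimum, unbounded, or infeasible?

From the feasible point (-457/65, 46/65), moving in the direction (-6, 8) keeps every constraint satisfied while P decreases without bound.

unbounded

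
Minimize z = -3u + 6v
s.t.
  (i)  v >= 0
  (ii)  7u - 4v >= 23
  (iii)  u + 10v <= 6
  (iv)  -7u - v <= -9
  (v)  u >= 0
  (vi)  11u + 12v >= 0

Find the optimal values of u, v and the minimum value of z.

At the optimal vertex, v = 0 and u + 10v = 6.
Solving simultaneously gives u = 6, v = 0.

u = 6, v = 0, minimum z = -18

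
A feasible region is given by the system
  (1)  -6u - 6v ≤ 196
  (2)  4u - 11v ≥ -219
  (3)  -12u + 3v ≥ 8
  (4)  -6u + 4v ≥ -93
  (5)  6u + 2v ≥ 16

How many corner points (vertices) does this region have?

Pairwise boundary intersections that survive every other constraint:
  (569/120, 649/30)
  (-131/37, 689/37)
  (16/21, 40/7)

3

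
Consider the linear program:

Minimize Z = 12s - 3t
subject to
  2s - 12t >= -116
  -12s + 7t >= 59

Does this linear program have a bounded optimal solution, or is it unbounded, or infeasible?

From the feasible point (4/5, 49/5), moving in the direction (-7, -12) keeps every constraint satisfied while Z decreases without bound.

unbounded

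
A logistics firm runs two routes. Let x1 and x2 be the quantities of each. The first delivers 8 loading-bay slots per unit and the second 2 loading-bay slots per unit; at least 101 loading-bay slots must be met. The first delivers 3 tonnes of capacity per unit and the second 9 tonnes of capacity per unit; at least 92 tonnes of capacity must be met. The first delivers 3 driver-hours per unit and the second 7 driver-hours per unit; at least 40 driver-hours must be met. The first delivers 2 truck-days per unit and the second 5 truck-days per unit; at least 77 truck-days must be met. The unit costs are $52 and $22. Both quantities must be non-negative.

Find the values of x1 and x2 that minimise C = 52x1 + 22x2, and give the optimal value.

x1 = 39/4, x2 = 23/2, minimum C = 760

Vertices and C = 52x1 + 22x2:
  (0, 101/2) → C = 1111
  (77/2, 0) → C = 2002
  (39/4, 23/2) → C = 760
The feasible region is unbounded (it extends along (0, 1), (1, 0)), but C strictly increases along every unbounded feasible direction, so there is no improving ray and the minimum is attained at a vertex.

The binding constraints are 8x1 + 2x2 = 101 and 2x1 + 5x2 = 77.
Solving simultaneously gives x1 = 39/4, x2 = 23/2.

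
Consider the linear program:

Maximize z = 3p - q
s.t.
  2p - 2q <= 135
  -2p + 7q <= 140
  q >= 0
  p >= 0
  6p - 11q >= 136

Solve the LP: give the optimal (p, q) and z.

Extreme points and z = 3p - q:
  (135/2, 0) → z = 405/2
  (1213/10, 269/5) → z = 3101/10
  (68/3, 0) → z = 68

At the optimal vertex, 2p - 2q = 135 and 6p - 11q = 136.
Solving simultaneously gives p = 1213/10, q = 269/5.

p = 1213/10, q = 269/5, maximum z = 3101/10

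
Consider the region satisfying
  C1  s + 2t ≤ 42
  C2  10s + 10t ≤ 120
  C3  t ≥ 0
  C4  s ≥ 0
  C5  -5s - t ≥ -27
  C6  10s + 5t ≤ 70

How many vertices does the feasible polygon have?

5

Of the 15 pairwise boundary intersections, those satisfying every inequality are:
  (0, 12)
  (2, 10)
  (0, 0)
  (27/5, 0)
  (13/3, 16/3)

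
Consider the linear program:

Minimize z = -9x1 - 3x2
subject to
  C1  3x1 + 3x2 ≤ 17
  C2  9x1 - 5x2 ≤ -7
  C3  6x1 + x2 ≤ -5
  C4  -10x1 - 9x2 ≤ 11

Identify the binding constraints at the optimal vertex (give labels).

C1 and C3

Vertices and z = -9x1 - 3x2:
  (-32/15, 39/5) → z = -21/5
  (-62, 203/3) → z = 355
  (-32/39, -1/13) → z = 99/13
  (-118/131, -29/131) → z = 1149/131

The minimum is at (-32/15, 39/5). Substituting into each constraint, equality holds for C1 and C3; the remaining constraints have slack.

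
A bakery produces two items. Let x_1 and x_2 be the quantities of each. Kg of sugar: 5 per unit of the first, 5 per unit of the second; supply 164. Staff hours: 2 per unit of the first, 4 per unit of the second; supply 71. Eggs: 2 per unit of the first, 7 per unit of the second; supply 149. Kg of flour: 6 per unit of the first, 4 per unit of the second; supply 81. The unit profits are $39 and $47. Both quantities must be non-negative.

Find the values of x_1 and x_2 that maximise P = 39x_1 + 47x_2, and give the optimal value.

Extreme points and P = 39x_1 + 47x_2:
  (0, 0) → P = 0
  (0, 71/4) → P = 3337/4
  (27/2, 0) → P = 1053/2
  (5/2, 33/2) → P = 873

At the optimal vertex, 2x_1 + 4x_2 = 71 and 6x_1 + 4x_2 = 81.
Solving simultaneously gives x_1 = 5/2, x_2 = 33/2.

x_1 = 5/2, x_2 = 33/2, maximum P = 873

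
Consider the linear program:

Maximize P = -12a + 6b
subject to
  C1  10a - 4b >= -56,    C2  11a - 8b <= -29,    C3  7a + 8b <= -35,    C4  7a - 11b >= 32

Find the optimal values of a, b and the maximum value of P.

a = -372/41, b = -356/41, maximum P = 2328/41

Feasible corners and P = -12a + 6b:
  (-83/9, -163/18) → P = 169/3
  (-372/41, -356/41) → P = 2328/41
  (-115/13, -111/13) → P = 714/13

The optimum lies where 10a - 4b = -56 and 7a - 11b = 32.
Solving simultaneously gives a = -372/41, b = -356/41.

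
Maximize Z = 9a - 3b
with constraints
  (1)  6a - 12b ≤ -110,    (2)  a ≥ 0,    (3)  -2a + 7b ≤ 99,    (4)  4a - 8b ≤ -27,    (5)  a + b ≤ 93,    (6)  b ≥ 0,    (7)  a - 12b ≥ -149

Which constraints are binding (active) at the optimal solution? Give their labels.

(1) and (7)

Feasible corners and Z = 9a - 3b:
  (0, 55/6) → Z = -55/2
  (39/5, 196/15) → Z = 31
  (0, 149/12) → Z = -149/4

The maximum is at (39/5, 196/15). Substituting into each constraint, equality holds for (1) and (7); the remaining constraints have slack.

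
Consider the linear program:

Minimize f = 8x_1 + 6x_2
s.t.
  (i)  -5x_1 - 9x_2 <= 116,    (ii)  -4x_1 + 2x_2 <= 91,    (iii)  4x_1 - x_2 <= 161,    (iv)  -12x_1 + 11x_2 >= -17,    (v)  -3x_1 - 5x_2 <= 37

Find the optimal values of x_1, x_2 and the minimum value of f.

x_1 = -529/26, x_2 = 125/26, minimum f = -1741/13

Vertices and f = 8x_1 + 6x_2:
  (413/4, 252) → f = 2338
  (-529/26, 125/26) → f = -1741/13
  (877/16, 233/4) → f = 788
  (-322/93, -165/31) → f = -5546/93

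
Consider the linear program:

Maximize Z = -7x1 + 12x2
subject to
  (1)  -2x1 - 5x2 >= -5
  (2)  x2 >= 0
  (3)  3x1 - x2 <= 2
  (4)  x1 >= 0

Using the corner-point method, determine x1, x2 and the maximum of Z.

x1 = 0, x2 = 1, maximum Z = 12

Extreme points and Z = -7x1 + 12x2:
  (15/17, 11/17) → Z = 27/17
  (0, 1) → Z = 12
  (2/3, 0) → Z = -14/3
  (0, 0) → Z = 0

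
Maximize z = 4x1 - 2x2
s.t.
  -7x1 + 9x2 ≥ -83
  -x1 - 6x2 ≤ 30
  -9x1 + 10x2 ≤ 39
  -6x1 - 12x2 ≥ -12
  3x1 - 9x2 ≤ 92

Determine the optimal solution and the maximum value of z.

x1 = 8, x2 = -3, maximum z = 38

Corner points and z = 4x1 - 2x2:
  (76/17, -293/51) → z = 1498/51
  (8, -3) → z = 38
  (-267/32, -231/64) → z = -837/32
  (-29/14, 57/28) → z = -173/14

The optimum lies where -7x1 + 9x2 = -83 and -6x1 - 12x2 = -12.
Solving simultaneously gives x1 = 8, x2 = -3.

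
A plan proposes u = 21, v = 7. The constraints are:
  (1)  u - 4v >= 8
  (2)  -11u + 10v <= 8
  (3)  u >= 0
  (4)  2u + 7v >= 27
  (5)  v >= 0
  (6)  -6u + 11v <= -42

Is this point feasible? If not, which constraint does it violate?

not feasible — violates (1)

Constraint (1): u - 4v = -7, which is not ≥ 8. All other constraints are satisfied.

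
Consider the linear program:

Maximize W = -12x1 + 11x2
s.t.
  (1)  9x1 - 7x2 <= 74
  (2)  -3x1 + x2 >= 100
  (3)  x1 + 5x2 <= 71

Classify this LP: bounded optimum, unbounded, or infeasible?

unbounded

From the feasible point (-129/2, -187/2), moving in the direction (-5, 1) keeps every constraint satisfied while W increases without bound.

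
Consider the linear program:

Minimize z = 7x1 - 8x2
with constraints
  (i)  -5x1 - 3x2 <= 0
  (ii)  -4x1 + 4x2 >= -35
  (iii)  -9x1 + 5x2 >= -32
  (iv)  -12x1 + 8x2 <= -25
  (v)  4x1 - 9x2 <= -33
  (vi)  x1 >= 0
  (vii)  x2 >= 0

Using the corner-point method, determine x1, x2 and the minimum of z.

x1 = 131/12, x2 = 53/4, minimum z = -355/12

Corner points and z = 7x1 - 8x2:
  (131/12, 53/4) → z = -355/12
  (453/61, 425/61) → z = -229/61
  (489/76, 124/19) → z = -545/76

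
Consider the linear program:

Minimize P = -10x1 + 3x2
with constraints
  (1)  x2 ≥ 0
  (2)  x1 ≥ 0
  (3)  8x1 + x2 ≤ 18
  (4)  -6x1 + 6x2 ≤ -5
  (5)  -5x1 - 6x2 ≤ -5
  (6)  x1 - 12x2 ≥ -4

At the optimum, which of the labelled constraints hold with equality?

(1) and (3)

Vertices and P = -10x1 + 3x2:
  (9/4, 0) → P = -45/2
  (1, 0) → P = -10
  (212/97, 50/97) → P = -1970/97
  (10/11, 5/66) → P = -195/22
  (14/11, 29/66) → P = -251/22

The minimum is at (9/4, 0). Substituting into each constraint, equality holds for (1) and (3); the remaining constraints have slack.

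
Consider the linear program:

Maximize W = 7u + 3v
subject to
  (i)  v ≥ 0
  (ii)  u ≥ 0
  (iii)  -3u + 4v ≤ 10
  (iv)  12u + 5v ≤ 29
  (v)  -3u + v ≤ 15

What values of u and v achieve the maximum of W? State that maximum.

u = 22/21, v = 23/7, maximum W = 361/21

Extreme points and W = 7u + 3v:
  (0, 0) → W = 0
  (29/12, 0) → W = 203/12
  (0, 5/2) → W = 15/2
  (22/21, 23/7) → W = 361/21

The optimum lies where -3u + 4v = 10 and 12u + 5v = 29.
Solving simultaneously gives u = 22/21, v = 23/7.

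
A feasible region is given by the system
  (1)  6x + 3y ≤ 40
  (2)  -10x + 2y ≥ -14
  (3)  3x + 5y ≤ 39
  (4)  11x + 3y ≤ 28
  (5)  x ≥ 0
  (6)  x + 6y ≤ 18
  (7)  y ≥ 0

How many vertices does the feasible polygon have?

Of the 21 pairwise boundary intersections, those satisfying every inequality are:
  (49/26, 63/26)
  (7/5, 0)
  (38/21, 170/63)
  (0, 3)
  (0, 0)

5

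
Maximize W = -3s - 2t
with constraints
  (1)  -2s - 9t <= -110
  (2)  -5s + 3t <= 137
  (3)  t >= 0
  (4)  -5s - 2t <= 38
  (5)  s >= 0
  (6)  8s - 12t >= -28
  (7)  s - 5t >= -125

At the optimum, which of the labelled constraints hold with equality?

Corner points and W = -3s - 2t:
  (55, 0) → W = -165
  (89/8, 39/4) → W = -423/8
  (340/7, 243/7) → W = -1506/7
The feasible region is unbounded (it extends along (5, 1), (1, 0)), but W strictly decreases along every unbounded feasible direction, so there is no improving ray and the maximum is attained at a vertex.

The maximum is at (89/8, 39/4). Substituting into each constraint, equality holds for (1) and (6); the remaining constraints have slack.

(1) and (6)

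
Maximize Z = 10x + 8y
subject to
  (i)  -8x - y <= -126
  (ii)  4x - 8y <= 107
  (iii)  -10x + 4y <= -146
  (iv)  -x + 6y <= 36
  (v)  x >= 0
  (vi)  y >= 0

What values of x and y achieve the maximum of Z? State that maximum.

Corner points and Z = 10x + 8y:
  (325/21, 46/21) → Z = 1206/7
  (63/4, 0) → Z = 315/2
  (465/8, 251/16) → Z = 2827/4
  (107/4, 0) → Z = 535/2
  (255/14, 253/28) → Z = 1781/7

x = 465/8, y = 251/16, maximum Z = 2827/4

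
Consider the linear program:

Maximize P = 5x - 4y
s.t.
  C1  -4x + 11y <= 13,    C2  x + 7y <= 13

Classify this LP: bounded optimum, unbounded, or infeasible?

From the feasible point (4/3, 5/3), moving in the direction (7, -1) keeps every constraint satisfied while P increases without bound.

unbounded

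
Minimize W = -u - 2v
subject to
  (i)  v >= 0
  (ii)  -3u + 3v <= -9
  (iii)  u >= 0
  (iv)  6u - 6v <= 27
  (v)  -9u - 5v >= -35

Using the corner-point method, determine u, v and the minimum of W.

u = 25/7, v = 4/7, minimum W = -33/7

Vertices and W = -u - 2v:
  (3, 0) → W = -3
  (35/9, 0) → W = -35/9
  (25/7, 4/7) → W = -33/7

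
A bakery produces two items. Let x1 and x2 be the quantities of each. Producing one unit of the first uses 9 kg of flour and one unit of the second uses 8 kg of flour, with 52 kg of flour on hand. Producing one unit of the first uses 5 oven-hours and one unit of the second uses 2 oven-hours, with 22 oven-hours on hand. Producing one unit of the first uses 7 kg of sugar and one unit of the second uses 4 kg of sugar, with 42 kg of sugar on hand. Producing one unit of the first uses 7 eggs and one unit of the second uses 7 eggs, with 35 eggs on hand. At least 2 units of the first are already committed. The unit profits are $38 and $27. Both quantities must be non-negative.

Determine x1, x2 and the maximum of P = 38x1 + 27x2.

Vertices and P = 38x1 + 27x2:
  (22/5, 0) → P = 836/5
  (2, 0) → P = 76
  (4, 1) → P = 179
  (2, 3) → P = 157

x1 = 4, x2 = 1, maximum P = 179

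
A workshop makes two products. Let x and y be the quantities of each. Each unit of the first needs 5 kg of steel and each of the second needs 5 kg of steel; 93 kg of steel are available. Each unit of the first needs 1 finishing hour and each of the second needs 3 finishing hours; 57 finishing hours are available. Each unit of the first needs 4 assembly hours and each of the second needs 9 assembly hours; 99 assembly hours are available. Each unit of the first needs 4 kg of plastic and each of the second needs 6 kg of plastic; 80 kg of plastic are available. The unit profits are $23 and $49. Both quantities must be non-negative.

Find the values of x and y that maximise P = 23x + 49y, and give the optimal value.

x = 21/2, y = 19/3, maximum P = 3311/6

Vertices and P = 23x + 49y:
  (0, 0) → P = 0
  (0, 11) → P = 539
  (93/5, 0) → P = 2139/5
  (79/5, 14/5) → P = 2503/5
  (21/2, 19/3) → P = 3311/6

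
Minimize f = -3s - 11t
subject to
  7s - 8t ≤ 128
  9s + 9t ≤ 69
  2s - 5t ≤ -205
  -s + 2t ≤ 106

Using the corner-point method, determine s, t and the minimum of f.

Feasible corners and f = -3s - 11t:
  (-500/21, 661/21) → f = -5771/21
  (-272/9, 341/9) → f = -2935/9
  (-120, -7) → f = 437

s = -272/9, t = 341/9, minimum f = -2935/9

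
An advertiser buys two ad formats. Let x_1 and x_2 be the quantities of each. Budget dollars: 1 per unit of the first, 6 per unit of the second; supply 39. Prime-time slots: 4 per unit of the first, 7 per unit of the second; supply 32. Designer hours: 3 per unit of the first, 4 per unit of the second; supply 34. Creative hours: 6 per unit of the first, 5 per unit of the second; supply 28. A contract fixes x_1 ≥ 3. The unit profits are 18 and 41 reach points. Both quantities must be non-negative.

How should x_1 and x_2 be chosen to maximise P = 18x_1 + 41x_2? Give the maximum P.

x_1 = 3, x_2 = 2, maximum P = 136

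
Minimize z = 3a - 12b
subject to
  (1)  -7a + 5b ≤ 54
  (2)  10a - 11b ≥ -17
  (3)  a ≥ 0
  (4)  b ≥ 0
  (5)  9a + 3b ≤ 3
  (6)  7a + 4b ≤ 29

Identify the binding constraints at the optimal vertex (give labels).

(3) and (5)

Extreme points and z = 3a - 12b:
  (0, 0) → z = 0
  (0, 1) → z = -12
  (1/3, 0) → z = 1

The minimum is at (0, 1). Substituting into each constraint, equality holds for (3) and (5); the remaining constraints have slack.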